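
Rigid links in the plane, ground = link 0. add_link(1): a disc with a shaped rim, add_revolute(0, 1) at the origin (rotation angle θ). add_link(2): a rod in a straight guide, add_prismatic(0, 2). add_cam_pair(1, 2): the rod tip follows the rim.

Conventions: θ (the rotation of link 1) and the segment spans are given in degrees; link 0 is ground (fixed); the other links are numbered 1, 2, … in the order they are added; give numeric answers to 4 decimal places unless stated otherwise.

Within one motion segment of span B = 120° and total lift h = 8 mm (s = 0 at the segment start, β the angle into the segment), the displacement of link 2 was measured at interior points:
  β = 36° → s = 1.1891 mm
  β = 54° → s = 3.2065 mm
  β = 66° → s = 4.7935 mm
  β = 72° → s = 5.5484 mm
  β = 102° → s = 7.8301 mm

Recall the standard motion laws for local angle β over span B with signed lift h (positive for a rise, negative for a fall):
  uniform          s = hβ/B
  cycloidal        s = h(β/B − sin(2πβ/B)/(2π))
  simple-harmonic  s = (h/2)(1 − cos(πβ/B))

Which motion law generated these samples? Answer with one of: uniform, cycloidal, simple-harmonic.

candidates at β/B = r: uniform s = h·r (linear in β); cycloidal s = h·(r − sin(2πr)/(2π)); simple-harmonic s = (h/2)(1 − cos(πr))
β=36°: printed 1.1891 | uniform 2.4000, cycloidal 1.1891, simple-harmonic 1.6489
β=54°: printed 3.2065 | uniform 3.6000, cycloidal 3.2065, simple-harmonic 3.3743
β=66°: printed 4.7935 | uniform 4.4000, cycloidal 4.7935, simple-harmonic 4.6257
β=72°: printed 5.5484 | uniform 4.8000, cycloidal 5.5484, simple-harmonic 5.2361
β=102°: printed 7.8301 | uniform 6.8000, cycloidal 7.8301, simple-harmonic 7.5640
only one law matches every sample → cycloidal

cycloidal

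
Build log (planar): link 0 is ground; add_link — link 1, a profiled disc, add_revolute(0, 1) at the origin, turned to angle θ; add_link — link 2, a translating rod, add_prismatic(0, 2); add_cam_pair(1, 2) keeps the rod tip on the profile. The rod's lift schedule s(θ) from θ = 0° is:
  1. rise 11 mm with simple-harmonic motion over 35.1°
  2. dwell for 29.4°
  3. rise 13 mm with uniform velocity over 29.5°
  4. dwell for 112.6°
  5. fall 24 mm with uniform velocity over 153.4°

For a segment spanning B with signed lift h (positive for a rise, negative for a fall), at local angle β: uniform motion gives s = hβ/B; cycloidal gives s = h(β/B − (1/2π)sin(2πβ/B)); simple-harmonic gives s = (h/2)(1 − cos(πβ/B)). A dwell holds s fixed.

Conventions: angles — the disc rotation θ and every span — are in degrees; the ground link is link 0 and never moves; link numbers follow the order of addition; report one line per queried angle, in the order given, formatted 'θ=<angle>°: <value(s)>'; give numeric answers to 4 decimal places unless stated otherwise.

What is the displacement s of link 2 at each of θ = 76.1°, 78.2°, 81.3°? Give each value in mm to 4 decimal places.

seg 1 [0°–35.1°] simple-harmonic, h=11: full span → s += 11 → s = 11.0000
seg 2 [35.1°–64.5°] dwell: s stays 11.0000
seg 3 [64.5°–94°] uniform, h=13: θ=76.1° here. β=11.6, B=29.5. 13·11.6/29.5 = 5.1119 → s = 16.1119
seg 3 [64.5°–94°] uniform, h=13: θ=78.2° here. β=13.7, B=29.5. 13·13.7/29.5 = 6.0373 → s = 17.0373
seg 3 [64.5°–94°] uniform, h=13: θ=81.3° here. β=16.8, B=29.5. 13·16.8/29.5 = 7.4034 → s = 18.4034

θ=76.1°: 16.1119
θ=78.2°: 17.0373
θ=81.3°: 18.4034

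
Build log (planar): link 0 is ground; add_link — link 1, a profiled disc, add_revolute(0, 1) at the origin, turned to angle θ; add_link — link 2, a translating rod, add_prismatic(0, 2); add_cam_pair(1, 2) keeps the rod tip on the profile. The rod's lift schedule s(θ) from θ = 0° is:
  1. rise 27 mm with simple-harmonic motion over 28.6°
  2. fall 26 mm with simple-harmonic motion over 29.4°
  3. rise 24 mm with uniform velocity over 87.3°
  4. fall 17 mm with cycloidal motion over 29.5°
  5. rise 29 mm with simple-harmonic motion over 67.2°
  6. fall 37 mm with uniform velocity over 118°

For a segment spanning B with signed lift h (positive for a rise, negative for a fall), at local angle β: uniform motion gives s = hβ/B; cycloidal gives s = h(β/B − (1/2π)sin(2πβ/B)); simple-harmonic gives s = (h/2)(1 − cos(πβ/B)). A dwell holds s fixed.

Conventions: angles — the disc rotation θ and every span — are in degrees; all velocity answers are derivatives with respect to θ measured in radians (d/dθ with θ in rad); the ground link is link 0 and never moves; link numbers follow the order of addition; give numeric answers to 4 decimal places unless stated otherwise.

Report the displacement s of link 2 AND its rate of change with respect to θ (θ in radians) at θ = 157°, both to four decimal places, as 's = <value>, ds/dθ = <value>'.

seg 1 [0°–28.6°] simple-harmonic, h=27: full span → s += 27 → s = 27.0000
seg 2 [28.6°–58°] simple-harmonic, h=-26: full span → s += -26 → s = 1.0000
seg 3 [58°–145.3°] uniform, h=24: full span → s += 24 → s = 25.0000
seg 4 [145.3°–174.8°] cycloidal, h=-17: θ=157° here. β=11.7, B=29.5. -17·(0.3966 − sin(2π·0.3966)/(2π)) = -5.1058 → s = 19.8942
velocity in seg [145.3°–174.8°] (cycloidal), θ in radians: β = 11.7° = 0.2042 rad, B = 29.5° = 0.5149 rad; ds/dθ = (h/B)(1 − cos(2πβ/B)) = ((-17)/0.5149)(1 − cos(2π·0.3966)) = -59.310569 mm/rad

s = 19.8942, ds/dθ = -59.3106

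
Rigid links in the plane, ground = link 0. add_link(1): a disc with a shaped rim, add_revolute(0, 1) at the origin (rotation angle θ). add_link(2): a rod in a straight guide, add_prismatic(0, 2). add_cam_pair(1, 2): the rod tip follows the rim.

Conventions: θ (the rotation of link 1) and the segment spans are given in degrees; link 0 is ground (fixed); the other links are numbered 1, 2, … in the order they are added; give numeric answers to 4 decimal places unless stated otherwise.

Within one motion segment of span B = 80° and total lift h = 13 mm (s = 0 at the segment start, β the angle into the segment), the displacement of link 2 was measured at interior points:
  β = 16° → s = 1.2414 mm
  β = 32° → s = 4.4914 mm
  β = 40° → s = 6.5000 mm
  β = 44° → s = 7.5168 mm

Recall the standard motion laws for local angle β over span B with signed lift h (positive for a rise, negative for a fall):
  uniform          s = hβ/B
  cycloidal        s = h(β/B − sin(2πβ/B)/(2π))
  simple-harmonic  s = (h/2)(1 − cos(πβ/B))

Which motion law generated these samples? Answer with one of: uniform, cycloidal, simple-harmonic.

candidates at β/B = r: uniform s = h·r (linear in β); cycloidal s = h·(r − sin(2πr)/(2π)); simple-harmonic s = (h/2)(1 − cos(πr))
β=16°: printed 1.2414 | uniform 2.6000, cycloidal 0.6323, simple-harmonic 1.2414
β=32°: printed 4.4914 | uniform 5.2000, cycloidal 3.9839, simple-harmonic 4.4914
β=40°: printed 6.5000 | uniform 6.5000, cycloidal 6.5000, simple-harmonic 6.5000
β=44°: printed 7.5168 | uniform 7.1500, cycloidal 7.7894, simple-harmonic 7.5168
only one law matches every sample → simple-harmonic

simple-harmonic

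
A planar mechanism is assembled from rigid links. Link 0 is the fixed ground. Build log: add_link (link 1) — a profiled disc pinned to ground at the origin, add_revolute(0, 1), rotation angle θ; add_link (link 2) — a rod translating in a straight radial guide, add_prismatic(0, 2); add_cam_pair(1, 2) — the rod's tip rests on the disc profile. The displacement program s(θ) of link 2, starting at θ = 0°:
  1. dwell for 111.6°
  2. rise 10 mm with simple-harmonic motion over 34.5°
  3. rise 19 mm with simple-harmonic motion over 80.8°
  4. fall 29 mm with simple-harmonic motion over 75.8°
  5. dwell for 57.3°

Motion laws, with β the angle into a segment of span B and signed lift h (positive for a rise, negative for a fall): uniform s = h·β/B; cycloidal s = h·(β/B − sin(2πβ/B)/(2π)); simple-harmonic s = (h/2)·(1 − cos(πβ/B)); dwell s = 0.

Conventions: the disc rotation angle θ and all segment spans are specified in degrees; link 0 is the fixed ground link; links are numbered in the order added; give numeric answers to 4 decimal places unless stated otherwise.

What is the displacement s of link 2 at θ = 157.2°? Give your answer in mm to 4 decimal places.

seg 1 [0°–111.6°] dwell: s stays 0.0000
seg 2 [111.6°–146.1°] simple-harmonic, h=10: full span → s += 10 → s = 10.0000
seg 3 [146.1°–226.9°] simple-harmonic, h=19: θ=157.2° here. β=11.1, B=80.8. 19/2·(1 − cos(π·0.1374)) = 0.8711 → s = 10.8711

10.8711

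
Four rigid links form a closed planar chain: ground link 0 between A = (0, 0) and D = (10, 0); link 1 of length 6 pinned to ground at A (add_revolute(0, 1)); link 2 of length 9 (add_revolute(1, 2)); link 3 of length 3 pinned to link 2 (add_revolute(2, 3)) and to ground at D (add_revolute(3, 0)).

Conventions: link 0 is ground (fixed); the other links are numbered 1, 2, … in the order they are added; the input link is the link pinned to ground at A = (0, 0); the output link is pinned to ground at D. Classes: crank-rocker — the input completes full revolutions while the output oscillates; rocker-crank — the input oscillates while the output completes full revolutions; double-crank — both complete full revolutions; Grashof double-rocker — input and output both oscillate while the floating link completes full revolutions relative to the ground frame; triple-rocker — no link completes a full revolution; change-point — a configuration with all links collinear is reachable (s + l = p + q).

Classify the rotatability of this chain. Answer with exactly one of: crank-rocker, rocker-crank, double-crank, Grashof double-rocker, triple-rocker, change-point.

lengths: ground=10, input=6, coupler=9, output=3
sorted: s=3 (shortest), l=10 (longest), p+q=15
s + l = 13 vs p + q = 15
s + l < p + q (Grashof) with shortest = output link → rocker-crank

rocker-crank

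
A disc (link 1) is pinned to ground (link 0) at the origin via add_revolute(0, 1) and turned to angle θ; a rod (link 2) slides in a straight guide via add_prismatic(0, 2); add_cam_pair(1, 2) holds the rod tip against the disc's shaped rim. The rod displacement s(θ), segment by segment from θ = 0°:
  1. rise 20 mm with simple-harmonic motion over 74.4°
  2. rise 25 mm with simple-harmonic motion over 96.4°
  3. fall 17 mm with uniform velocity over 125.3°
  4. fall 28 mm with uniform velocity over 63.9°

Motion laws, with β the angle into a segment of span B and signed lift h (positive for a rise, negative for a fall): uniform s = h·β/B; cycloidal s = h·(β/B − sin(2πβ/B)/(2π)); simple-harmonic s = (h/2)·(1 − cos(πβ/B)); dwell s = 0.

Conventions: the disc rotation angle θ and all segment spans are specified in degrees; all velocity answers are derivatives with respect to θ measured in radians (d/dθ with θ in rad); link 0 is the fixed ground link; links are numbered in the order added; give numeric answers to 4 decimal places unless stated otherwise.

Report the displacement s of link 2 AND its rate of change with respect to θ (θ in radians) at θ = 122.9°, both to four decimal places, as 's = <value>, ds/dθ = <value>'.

segment 1 (0° to 74.4°, simple-harmonic, h = 20) is passed completely: s = 0.0000 + (20) = 20.0000
θ = 122.9° falls in segment 2 (74.4° to 170.8°, simple-harmonic, h = 25): β = 122.9 − 74.4 = 48.5°, B = 96.4°; Δs = 25/2·(1 − cos(π·0.5031)) = 12.6222; s = 20.0000 + 12.6222 = 32.6222
velocity in seg [74.4°–170.8°] (simple-harmonic), θ in radians: β = 48.5° = 0.8465 rad, B = 96.4° = 1.6825 rad; ds/dθ = (πh/(2B)) sin(πβ/B) = (π·25/(2·1.6825)) sin(π·0.5031) = 23.339133 mm/rad

s = 32.6222, ds/dθ = 23.3391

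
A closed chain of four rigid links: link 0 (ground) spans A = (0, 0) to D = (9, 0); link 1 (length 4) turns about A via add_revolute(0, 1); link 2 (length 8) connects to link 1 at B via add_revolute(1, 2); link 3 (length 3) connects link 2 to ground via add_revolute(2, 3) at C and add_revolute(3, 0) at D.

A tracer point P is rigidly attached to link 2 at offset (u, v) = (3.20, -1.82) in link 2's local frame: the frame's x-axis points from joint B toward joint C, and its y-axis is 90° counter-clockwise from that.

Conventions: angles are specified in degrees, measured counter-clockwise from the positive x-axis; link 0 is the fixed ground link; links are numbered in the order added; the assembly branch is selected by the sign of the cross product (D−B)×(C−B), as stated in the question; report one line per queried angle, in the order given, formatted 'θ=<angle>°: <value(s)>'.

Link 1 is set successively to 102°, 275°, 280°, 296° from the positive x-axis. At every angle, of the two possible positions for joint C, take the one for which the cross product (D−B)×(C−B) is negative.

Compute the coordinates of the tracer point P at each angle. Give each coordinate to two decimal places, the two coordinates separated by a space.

A=(0,0), D=(9.00,0)
θ=102°: B = A + 4.00·(cos102°, sin102°) = (-0.8316, 3.9126)
θ=102°: |BD| = 10.5816
θ=102°: circle(B,8.00) ∩ circle(D,3.00): a=7.8896, h=1.3242
θ=102°:   candidates: C₊=(6.9885,2.2257) cross=14.012; C₋=(6.0092,-0.2350) cross=-14.012
θ=102°:   branch - wants cross < 0 → take C=(6.0092,-0.2350) (cross=-14.012)
θ=102°: ex = (C−B)/|BC| = (0.8551,-0.5184); ey = (0.5184,0.8551)
θ=102°: P = B + 3.20·ex + -1.82·ey = (0.9611,0.6973)
θ=275°: B = A + 4.00·(cos275°, sin275°) = (0.3486, -3.9848)
θ=275°: |BD| = 9.5250
θ=275°: circle(B,8.00) ∩ circle(D,3.00): a=7.6496, h=2.3416
θ=275°:   candidates: C₊=(6.3171,1.3423) cross=22.304; C₋=(8.2763,-2.9114) cross=-22.304
θ=275°:   branch - wants cross < 0 → take C=(8.2763,-2.9114) (cross=-22.304)
θ=275°: ex = (C−B)/|BC| = (0.9910,0.1342); ey = (-0.1342,0.9910)
θ=275°: P = B + 3.20·ex + -1.82·ey = (3.7639,-5.3590)
θ=280°: B = A + 4.00·(cos280°, sin280°) = (0.6946, -3.9392)
θ=280°: |BD| = 9.1922
θ=280°: circle(B,8.00) ∩ circle(D,3.00): a=7.5878, h=2.5349
θ=280°:   candidates: C₊=(6.4640,1.6028) cross=23.301; C₋=(8.6366,-2.9779) cross=-23.301
θ=280°:   branch - wants cross < 0 → take C=(8.6366,-2.9779) (cross=-23.301)
θ=280°: ex = (C−B)/|BC| = (0.9928,0.1202); ey = (-0.1202,0.9928)
θ=280°: P = B + 3.20·ex + -1.82·ey = (4.0901,-5.3615)
θ=296°: B = A + 4.00·(cos296°, sin296°) = (1.7535, -3.5952)
θ=296°: |BD| = 8.0893
θ=296°: circle(B,8.00) ∩ circle(D,3.00): a=7.4442, h=2.9298
θ=296°:   candidates: C₊=(7.1200,2.3378) cross=23.700; C₋=(9.7242,-2.9113) cross=-23.700
θ=296°:   branch - wants cross < 0 → take C=(9.7242,-2.9113) (cross=-23.700)
θ=296°: ex = (C−B)/|BC| = (0.9963,0.0855); ey = (-0.0855,0.9963)
θ=296°: P = B + 3.20·ex + -1.82·ey = (5.0974,-5.1350)

θ=102°: 0.96 0.70
θ=275°: 3.76 -5.36
θ=280°: 4.09 -5.36
θ=296°: 5.10 -5.13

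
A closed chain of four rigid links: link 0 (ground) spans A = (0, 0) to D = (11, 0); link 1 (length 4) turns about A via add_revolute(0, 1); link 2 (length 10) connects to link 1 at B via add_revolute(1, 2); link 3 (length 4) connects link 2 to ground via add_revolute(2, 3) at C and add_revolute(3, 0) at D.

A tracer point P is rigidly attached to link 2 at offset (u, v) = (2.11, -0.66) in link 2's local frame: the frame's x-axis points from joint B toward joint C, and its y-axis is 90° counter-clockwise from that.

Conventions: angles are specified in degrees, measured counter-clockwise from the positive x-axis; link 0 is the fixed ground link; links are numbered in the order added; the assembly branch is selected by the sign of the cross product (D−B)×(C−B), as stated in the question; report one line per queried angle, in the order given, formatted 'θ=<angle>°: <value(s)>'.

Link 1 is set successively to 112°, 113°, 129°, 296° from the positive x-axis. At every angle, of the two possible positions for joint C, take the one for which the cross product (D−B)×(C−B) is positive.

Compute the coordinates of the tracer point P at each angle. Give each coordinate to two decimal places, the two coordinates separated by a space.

A=(0,0), D=(11.00,0)
θ=112°: B = A + 4.00·(cos112°, sin112°) = (-1.4984, 3.7087)
θ=112°: |BD| = 13.0371
θ=112°: circle(B,10.00) ∩ circle(D,4.00): a=9.7401, h=2.2650
θ=112°:   candidates: C₊=(8.4836,3.1093) cross=29.529; C₋=(7.1949,-1.2335) cross=-29.529
θ=112°:   branch + wants cross > 0 → take C=(8.4836,3.1093) (cross=29.529)
θ=112°: ex = (C−B)/|BC| = (0.9982,-0.0599); ey = (0.0599,0.9982)
θ=112°: P = B + 2.11·ex + -0.66·ey = (0.5682,2.9234)
θ=113°: B = A + 4.00·(cos113°, sin113°) = (-1.5629, 3.6820)
θ=113°: |BD| = 13.0914
θ=113°: circle(B,10.00) ∩ circle(D,4.00): a=9.7539, h=2.2048
θ=113°:   candidates: C₊=(8.4174,3.0545) cross=28.864; C₋=(7.1771,-1.1771) cross=-28.864
θ=113°:   branch + wants cross > 0 → take C=(8.4174,3.0545) (cross=28.864)
θ=113°: ex = (C−B)/|BC| = (0.9980,-0.0628); ey = (0.0628,0.9980)
θ=113°: P = B + 2.11·ex + -0.66·ey = (0.5015,2.8909)
θ=129°: B = A + 4.00·(cos129°, sin129°) = (-2.5173, 3.1086)
θ=129°: |BD| = 13.8701
θ=129°: circle(B,10.00) ∩ circle(D,4.00): a=9.9632, h=0.8577
θ=129°:   candidates: C₊=(7.3846,1.7115) cross=11.896; C₋=(7.0002,0.0398) cross=-11.896
θ=129°:   branch + wants cross > 0 → take C=(7.3846,1.7115) (cross=11.896)
θ=129°: ex = (C−B)/|BC| = (0.9902,-0.1397); ey = (0.1397,0.9902)
θ=129°: P = B + 2.11·ex + -0.66·ey = (-0.5202,2.1603)
θ=296°: B = A + 4.00·(cos296°, sin296°) = (1.7535, -3.5952)
θ=296°: |BD| = 9.9209
θ=296°: circle(B,10.00) ∩ circle(D,4.00): a=9.1939, h=3.9334
θ=296°:   candidates: C₊=(8.8971,3.4026) cross=39.023; C₋=(11.7479,-3.9295) cross=-39.023
θ=296°:   branch + wants cross > 0 → take C=(8.8971,3.4026) (cross=39.023)
θ=296°: ex = (C−B)/|BC| = (0.7144,0.6998); ey = (-0.6998,0.7144)
θ=296°: P = B + 2.11·ex + -0.66·ey = (3.7226,-2.5901)

θ=112°: 0.57 2.92
θ=113°: 0.50 2.89
θ=129°: -0.52 2.16
θ=296°: 3.72 -2.59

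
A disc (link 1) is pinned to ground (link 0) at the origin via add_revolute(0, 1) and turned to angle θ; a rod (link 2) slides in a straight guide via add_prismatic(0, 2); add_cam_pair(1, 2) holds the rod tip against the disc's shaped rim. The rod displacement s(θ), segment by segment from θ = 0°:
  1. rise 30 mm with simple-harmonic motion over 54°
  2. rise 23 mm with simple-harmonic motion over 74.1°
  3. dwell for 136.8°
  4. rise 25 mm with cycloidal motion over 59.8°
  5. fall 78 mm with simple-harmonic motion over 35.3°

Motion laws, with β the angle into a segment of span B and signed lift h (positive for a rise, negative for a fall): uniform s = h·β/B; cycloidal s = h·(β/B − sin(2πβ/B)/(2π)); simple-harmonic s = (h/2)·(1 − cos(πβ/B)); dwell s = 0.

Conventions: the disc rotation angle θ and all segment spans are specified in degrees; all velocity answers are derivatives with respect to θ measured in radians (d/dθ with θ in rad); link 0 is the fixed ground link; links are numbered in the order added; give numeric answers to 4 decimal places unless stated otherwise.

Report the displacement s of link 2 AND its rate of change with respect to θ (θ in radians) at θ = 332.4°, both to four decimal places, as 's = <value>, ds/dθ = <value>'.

segment 1 (0° to 54°, simple-harmonic, h = 30) is passed completely: s = 0.0000 + (30) = 30.0000
segment 2 (54° to 128.1°, simple-harmonic, h = 23) is passed completely: s = 30.0000 + (23) = 53.0000
segment 3 (128.1° to 264.9°, dwell): s unchanged at 53.0000
segment 4 (264.9° to 324.7°, cycloidal, h = 25) is passed completely: s = 53.0000 + (25) = 78.0000
θ = 332.4° falls in segment 5 (324.7° to 360°, simple-harmonic, h = -78): β = 332.4 − 324.7 = 7.7°, B = 35.3°; Δs = -78/2·(1 − cos(π·0.2181)) = -8.8045; s = 78.0000 − 8.8045 = 69.1955
velocity in seg [324.7°–360°] (simple-harmonic), θ in radians: β = 7.7° = 0.1344 rad, B = 35.3° = 0.6161 rad; ds/dθ = (πh/(2B)) sin(πβ/B) = (π·(-78)/(2·0.6161)) sin(π·0.2181) = -125.860283 mm/rad

s = 69.1955, ds/dθ = -125.8603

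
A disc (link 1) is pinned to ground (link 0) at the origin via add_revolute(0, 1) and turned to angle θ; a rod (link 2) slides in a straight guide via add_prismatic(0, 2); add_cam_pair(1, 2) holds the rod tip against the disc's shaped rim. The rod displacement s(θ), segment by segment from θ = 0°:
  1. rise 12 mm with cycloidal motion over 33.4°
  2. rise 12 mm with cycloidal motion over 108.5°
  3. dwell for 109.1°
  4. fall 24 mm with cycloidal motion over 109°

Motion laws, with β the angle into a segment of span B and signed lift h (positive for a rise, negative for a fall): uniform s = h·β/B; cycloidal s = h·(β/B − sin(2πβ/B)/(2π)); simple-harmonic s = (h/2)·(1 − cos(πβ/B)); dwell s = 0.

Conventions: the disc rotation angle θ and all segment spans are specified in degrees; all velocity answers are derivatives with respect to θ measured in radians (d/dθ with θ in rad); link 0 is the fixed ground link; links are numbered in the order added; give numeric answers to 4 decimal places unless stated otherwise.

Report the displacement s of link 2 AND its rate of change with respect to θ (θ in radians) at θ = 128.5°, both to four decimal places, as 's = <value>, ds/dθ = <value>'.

segment 1 (0° to 33.4°, cycloidal, h = 12) is passed completely: s = 0.0000 + (12) = 12.0000
θ = 128.5° falls in segment 2 (33.4° to 141.9°, cycloidal, h = 12): β = 128.5 − 33.4 = 95.1°, B = 108.5°; Δs = 12·(0.8765 − sin(2π·0.8765)/(2π)) = 11.8557; s = 12.0000 + 11.8557 = 23.8557
velocity in seg [33.4°–141.9°] (cycloidal), θ in radians: β = 95.1° = 1.6598 rad, B = 108.5° = 1.8937 rad; ds/dθ = (h/B)(1 − cos(2πβ/B)) = (12/1.8937)(1 − cos(2π·0.8765)) = 1.814056 mm/rad

s = 23.8557, ds/dθ = 1.8141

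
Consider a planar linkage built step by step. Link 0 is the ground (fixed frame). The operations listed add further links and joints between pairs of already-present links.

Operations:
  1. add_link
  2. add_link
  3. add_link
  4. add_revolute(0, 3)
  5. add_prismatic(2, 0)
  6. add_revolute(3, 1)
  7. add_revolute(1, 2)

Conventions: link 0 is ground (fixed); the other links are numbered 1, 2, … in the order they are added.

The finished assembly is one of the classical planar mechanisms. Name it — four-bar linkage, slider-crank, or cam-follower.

links: 4 (incl. ground); joints: 3 revolute, 1 prismatic, 0 higher (cam) pair, forming one closed loop
4 links, 3 revolutes + 1 prismatic in one loop → slider-crank

slider-crank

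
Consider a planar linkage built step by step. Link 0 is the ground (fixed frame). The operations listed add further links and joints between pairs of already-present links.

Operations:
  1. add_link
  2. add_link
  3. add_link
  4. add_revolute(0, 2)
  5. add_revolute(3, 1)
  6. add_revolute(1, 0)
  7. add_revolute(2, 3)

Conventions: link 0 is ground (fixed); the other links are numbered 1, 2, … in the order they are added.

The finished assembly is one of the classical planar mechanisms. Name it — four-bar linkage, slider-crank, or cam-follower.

links: 4 (incl. ground); joints: 4 revolute, 0 prismatic, 0 higher (cam) pair, forming one closed loop
4 links in a single 4R loop → four-bar linkage

four-bar linkage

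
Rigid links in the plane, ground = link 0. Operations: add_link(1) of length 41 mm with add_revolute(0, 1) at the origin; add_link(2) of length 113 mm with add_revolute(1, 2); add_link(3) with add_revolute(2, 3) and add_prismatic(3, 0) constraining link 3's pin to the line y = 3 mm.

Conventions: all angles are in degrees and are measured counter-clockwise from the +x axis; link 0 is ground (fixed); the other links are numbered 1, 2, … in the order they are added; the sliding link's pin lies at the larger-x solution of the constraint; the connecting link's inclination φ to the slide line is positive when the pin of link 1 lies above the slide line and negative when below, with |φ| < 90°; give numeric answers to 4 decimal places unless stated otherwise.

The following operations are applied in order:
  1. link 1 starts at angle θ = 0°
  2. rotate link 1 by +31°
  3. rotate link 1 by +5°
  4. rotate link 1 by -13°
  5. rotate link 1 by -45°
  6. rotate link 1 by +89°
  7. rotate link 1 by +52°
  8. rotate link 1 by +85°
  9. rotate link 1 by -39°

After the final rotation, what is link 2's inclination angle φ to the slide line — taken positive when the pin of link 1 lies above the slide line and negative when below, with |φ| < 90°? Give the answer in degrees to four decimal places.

geometry: r = 41 mm, L = 113 mm, e = 3 mm; θ starts at 0°
rotate link 1 by +31°: θ ← 0° +31° = 31°
rotate link 1 by +5°: θ ← 31° +5° = 36°
rotate link 1 by -13°: θ ← 36° -13° = 23°
rotate link 1 by -45°: θ ← 23° -45° = -22°
rotate link 1 by +89°: θ ← -22° +89° = 67°
rotate link 1 by +52°: θ ← 67° +52° = 119°
rotate link 1 by +85°: θ ← 119° +85° = 204°
rotate link 1 by -39°: θ ← 204° -39° = 165°
h = r sin θ − e = 10.611581 − 3 = 7.611581
sin φ = h / L = 7.611581 / 113 = 0.06735912
φ = arcsin(0.06735912) = 3.862318°

3.8623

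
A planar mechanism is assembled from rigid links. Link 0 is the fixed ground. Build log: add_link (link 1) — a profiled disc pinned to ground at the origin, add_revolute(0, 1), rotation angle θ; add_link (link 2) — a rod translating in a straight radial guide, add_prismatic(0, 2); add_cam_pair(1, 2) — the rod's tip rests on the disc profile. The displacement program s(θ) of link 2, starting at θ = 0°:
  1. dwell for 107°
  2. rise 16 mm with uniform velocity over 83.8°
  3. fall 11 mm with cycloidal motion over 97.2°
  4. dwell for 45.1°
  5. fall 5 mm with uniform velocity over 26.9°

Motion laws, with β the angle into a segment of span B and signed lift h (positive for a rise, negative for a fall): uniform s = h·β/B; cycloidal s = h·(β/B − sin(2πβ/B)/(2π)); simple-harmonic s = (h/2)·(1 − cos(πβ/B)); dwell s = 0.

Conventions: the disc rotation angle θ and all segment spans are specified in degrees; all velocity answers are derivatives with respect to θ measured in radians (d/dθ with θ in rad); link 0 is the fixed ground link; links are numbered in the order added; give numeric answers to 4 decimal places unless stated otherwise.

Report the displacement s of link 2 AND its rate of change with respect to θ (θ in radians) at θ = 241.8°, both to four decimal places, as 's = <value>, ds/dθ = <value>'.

seg 1 [0°–107°] dwell: s stays 0.0000
seg 2 [107°–190.8°] uniform, h=16: full span → s += 16 → s = 16.0000
seg 3 [190.8°–288°] cycloidal, h=-11: θ=241.8° here. β=51, B=97.2. -11·(0.5247 − sin(2π·0.5247)/(2π)) = -6.0421 → s = 9.9579
velocity in seg [190.8°–288°] (cycloidal), θ in radians: β = 51° = 0.8901 rad, B = 97.2° = 1.6965 rad; ds/dθ = (h/B)(1 − cos(2πβ/B)) = ((-11)/1.6965)(1 − cos(2π·0.5247)) = -12.890306 mm/rad

s = 9.9579, ds/dθ = -12.8903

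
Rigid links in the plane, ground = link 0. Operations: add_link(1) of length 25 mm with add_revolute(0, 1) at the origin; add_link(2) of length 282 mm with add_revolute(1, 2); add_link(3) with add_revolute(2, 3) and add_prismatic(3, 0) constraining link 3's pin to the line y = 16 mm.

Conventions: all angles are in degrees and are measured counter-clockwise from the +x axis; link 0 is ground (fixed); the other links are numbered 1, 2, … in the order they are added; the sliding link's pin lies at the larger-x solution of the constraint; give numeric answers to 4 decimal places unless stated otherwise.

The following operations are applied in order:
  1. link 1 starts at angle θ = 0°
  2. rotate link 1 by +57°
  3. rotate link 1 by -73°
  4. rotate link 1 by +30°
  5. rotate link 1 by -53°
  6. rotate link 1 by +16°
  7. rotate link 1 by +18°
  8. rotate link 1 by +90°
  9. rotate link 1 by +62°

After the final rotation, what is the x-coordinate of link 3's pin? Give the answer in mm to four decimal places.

geometry: r = 25 mm, L = 282 mm, e = 16 mm; θ starts at 0°
rotate link 1 by +57°: θ ← 0° +57° = 57°
rotate link 1 by -73°: θ ← 57° -73° = -16°
rotate link 1 by +30°: θ ← -16° +30° = 14°
rotate link 1 by -53°: θ ← 14° -53° = -39°
rotate link 1 by +16°: θ ← -39° +16° = -23°
rotate link 1 by +18°: θ ← -23° +18° = -5°
rotate link 1 by +90°: θ ← -5° +90° = 85°
rotate link 1 by +62°: θ ← 85° +62° = 147°
crank pin P = (r cos θ, r sin θ) = (-20.966764, 13.615976)
h = r sin θ − e = 13.615976 − 16 = -2.384024
x = r cos θ + √(L² − h²) = -20.966764 + 281.989923 = 261.023158

261.0232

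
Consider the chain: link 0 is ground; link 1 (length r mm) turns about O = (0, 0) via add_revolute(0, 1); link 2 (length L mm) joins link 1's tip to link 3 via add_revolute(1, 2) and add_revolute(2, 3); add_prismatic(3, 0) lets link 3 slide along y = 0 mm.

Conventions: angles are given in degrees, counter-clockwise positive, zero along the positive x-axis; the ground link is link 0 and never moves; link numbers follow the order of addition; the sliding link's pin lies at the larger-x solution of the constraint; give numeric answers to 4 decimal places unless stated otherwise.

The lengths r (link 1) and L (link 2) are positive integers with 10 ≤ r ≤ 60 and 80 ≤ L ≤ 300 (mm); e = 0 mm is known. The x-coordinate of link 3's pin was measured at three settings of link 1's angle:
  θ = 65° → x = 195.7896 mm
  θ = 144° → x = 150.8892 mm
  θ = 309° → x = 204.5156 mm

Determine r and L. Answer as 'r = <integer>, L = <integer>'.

constraint per measurement: (x − r cos θ)² + (r sin θ − e)² = L²
subtracting the θ₁ and θ₂ equations cancels the r² and L² terms:
r = (x₁² − x₂²) / (2[(x₁cos θ₁ + e sin θ₁) − (x₂cos θ₂ + e sin θ₂)]) = 38.0000 → r = 38
L² = (x₁ − r cos θ₁)² + (r sin θ₁ − e)² = 33489.0037 → L = 183.0000 → L = 183
check at θ₃=309°: x = 204.5156 (printed 204.5156) ✓

r = 38, L = 183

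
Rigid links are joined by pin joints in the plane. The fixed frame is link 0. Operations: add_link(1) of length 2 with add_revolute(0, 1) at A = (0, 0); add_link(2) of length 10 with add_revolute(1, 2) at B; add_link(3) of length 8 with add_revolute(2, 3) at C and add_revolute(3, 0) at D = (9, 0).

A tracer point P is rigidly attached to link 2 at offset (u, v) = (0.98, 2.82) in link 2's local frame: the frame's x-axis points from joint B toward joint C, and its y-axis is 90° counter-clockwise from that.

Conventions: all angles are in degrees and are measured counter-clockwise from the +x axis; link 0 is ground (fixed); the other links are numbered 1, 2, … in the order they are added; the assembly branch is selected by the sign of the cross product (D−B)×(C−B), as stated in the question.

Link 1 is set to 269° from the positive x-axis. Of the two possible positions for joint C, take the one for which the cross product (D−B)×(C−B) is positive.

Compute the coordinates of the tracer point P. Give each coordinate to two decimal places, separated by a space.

A=(0,0), D=(9.00,0)
B = A + 2.00·(cos269°, sin269°) = (-0.0349, -1.9997)
|BD| = 9.2536
circle(B,10.00) ∩ circle(D,8.00): a=6.5720, h=7.5372
  candidates: C₊=(4.7530,6.7796) cross=69.746; C₋=(8.0106,-7.9386) cross=-69.746
  branch + wants cross > 0 → take C=(4.7530,6.7796) (cross=69.746)
ex = (C−B)/|BC| = (0.4788,0.8779); ey = (-0.8779,0.4788)
P = B + 0.98·ex + 2.82·ey = (-2.0415,0.2109)

-2.04 0.21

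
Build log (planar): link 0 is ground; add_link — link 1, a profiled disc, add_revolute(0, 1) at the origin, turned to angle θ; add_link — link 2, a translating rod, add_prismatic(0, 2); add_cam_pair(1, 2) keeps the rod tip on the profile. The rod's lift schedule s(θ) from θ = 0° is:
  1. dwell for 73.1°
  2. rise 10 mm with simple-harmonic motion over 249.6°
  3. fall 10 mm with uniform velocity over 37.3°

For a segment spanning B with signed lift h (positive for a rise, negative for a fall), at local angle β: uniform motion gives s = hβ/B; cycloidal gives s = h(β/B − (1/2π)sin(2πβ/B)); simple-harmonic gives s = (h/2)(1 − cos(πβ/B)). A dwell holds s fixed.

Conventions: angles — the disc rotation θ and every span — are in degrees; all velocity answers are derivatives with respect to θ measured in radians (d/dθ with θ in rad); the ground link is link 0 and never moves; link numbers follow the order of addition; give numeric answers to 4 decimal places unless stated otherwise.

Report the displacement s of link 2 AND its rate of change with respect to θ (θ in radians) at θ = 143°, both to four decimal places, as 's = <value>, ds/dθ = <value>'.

seg 1 [0°–73.1°] dwell: s stays 0.0000
seg 2 [73.1°–322.7°] simple-harmonic, h=10: θ=143° here. β=69.9, B=249.6. 10/2·(1 − cos(π·0.2800)) = 1.8135 → s = 1.8135
velocity in seg [73.1°–322.7°] (simple-harmonic), θ in radians: β = 69.9° = 1.2200 rad, B = 249.6° = 4.3563 rad; ds/dθ = (πh/(2B)) sin(πβ/B) = (π·10/(2·4.3563)) sin(π·0.2800) = 2.778640 mm/rad

s = 1.8135, ds/dθ = 2.7786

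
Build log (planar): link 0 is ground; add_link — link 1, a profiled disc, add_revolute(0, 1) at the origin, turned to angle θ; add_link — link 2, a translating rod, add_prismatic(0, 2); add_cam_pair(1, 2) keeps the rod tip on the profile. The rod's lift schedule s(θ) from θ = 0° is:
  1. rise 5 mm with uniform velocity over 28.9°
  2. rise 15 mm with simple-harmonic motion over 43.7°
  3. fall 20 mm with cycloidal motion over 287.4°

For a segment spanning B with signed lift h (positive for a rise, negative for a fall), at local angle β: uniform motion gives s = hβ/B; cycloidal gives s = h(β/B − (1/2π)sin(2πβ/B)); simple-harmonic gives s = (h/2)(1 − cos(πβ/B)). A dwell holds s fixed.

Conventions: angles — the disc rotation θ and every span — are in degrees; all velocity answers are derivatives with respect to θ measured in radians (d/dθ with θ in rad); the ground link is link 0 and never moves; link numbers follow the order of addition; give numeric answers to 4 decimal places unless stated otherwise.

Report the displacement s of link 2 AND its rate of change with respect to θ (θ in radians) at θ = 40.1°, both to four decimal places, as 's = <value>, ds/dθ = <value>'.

seg 1 [0°–28.9°] uniform, h=5: full span → s += 5 → s = 5.0000
seg 2 [28.9°–72.6°] simple-harmonic, h=15: θ=40.1° here. β=11.2, B=43.7. 15/2·(1 − cos(π·0.2563)) = 2.3026 → s = 7.3026
velocity in seg [28.9°–72.6°] (simple-harmonic), θ in radians: β = 11.2° = 0.1955 rad, B = 43.7° = 0.7627 rad; ds/dθ = (πh/(2B)) sin(πβ/B) = (π·15/(2·0.7627)) sin(π·0.2563) = 22.271819 mm/rad

s = 7.3026, ds/dθ = 22.2718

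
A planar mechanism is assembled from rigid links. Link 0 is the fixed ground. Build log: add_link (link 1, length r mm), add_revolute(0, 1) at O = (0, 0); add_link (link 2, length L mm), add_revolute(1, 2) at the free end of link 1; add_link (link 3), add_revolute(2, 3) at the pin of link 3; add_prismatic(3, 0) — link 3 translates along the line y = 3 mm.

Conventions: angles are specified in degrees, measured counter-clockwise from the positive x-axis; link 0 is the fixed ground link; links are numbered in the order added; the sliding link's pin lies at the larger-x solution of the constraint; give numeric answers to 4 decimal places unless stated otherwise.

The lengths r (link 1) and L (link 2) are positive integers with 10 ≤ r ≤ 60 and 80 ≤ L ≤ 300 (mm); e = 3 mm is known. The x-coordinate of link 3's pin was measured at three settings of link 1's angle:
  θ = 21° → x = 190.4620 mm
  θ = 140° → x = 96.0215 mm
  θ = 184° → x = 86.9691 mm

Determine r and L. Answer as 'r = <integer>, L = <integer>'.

constraint per measurement: (x − r cos θ)² + (r sin θ − e)² = L²
subtracting the θ₁ and θ₂ equations cancels the r² and L² terms:
r = (x₁² − x₂²) / (2[(x₁cos θ₁ + e sin θ₁) − (x₂cos θ₂ + e sin θ₂)]) = 54.0000 → r = 54
L² = (x₁ − r cos θ₁)² + (r sin θ₁ − e)² = 19881.0099 → L = 141.0000 → L = 141
check at θ₃=184°: x = 86.9691 (printed 86.9691) ✓

r = 54, L = 141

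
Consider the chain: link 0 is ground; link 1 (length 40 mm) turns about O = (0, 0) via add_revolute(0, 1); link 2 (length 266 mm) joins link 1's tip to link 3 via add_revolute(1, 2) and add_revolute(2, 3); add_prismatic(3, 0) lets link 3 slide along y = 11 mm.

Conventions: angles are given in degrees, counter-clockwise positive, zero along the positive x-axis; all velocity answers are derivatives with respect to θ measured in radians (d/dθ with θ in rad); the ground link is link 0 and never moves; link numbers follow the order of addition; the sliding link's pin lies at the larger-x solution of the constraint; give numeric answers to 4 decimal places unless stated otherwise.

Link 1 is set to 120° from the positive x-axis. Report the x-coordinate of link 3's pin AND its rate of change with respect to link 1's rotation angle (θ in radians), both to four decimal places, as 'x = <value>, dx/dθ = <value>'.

geometry: r = 40 mm, L = 266 mm, e = 11 mm
crank pin P = (r cos θ, r sin θ) = (-20.000000, 34.641016)
h = r sin θ − e = 34.641016 − 11 = 23.641016
x = r cos θ + √(L² − h²) = -20.000000 + 264.947358 = 244.947358
dx/dθ = −r sin θ − h·r cos θ/√(L² − h²) (θ in radians; h = 23.641016) = -32.856434

x = 244.9474, dx/dθ = -32.8564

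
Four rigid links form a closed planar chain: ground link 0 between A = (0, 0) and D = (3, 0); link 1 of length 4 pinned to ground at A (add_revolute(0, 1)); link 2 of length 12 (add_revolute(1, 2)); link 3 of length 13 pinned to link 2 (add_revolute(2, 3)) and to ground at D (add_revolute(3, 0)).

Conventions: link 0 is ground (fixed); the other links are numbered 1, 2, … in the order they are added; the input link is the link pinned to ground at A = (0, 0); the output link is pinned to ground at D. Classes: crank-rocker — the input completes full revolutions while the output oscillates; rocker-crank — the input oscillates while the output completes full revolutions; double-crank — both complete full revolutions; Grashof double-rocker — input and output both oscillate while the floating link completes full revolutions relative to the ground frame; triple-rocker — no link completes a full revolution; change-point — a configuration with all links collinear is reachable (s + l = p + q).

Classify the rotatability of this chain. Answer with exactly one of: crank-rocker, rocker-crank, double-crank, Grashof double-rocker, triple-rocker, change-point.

lengths: ground=3, input=4, coupler=12, output=13
sorted: s=3 (shortest), l=13 (longest), p+q=16
s + l = 16 vs p + q = 16
s + l = p + q → change-point (collinear configuration reachable)

change-point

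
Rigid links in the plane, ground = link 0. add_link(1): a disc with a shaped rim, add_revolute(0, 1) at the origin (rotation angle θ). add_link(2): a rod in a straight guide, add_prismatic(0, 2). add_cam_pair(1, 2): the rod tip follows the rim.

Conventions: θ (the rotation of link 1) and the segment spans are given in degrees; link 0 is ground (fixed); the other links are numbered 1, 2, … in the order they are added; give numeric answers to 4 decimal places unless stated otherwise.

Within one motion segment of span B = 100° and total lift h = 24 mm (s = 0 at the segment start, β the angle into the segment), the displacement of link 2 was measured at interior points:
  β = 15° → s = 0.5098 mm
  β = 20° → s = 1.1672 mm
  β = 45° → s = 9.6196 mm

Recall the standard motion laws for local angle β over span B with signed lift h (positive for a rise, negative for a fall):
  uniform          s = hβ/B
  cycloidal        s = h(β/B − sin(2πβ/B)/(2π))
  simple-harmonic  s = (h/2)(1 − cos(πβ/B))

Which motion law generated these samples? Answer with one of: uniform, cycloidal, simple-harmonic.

candidates at β/B = r: uniform s = h·r (linear in β); cycloidal s = h·(r − sin(2πr)/(2π)); simple-harmonic s = (h/2)(1 − cos(πr))
β=15°: printed 0.5098 | uniform 3.6000, cycloidal 0.5098, simple-harmonic 1.3079
β=20°: printed 1.1672 | uniform 4.8000, cycloidal 1.1672, simple-harmonic 2.2918
β=45°: printed 9.6196 | uniform 10.8000, cycloidal 9.6196, simple-harmonic 10.1228
only one law matches every sample → cycloidal

cycloidal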